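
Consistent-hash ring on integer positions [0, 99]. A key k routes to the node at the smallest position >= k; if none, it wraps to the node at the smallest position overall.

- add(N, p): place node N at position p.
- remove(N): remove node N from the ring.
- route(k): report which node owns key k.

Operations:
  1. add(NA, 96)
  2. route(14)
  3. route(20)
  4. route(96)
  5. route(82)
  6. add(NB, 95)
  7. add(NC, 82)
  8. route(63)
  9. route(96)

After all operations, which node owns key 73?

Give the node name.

Answer: NC

Derivation:
Op 1: add NA@96 -> ring=[96:NA]
Op 2: route key 14: smallest pos >= 14 is 96 -> NA
Op 3: route key 20: smallest pos >= 20 is 96 -> NA
Op 4: route key 96: smallest pos >= 96 is 96 -> NA
Op 5: route key 82: smallest pos >= 82 is 96 -> NA
Op 6: add NB@95 -> ring=[95:NB,96:NA]
Op 7: add NC@82 -> ring=[82:NC,95:NB,96:NA]
Op 8: route key 63: smallest pos >= 63 is 82 -> NC
Op 9: route key 96: smallest pos >= 96 is 96 -> NA
Final route key 73: smallest pos >= 73 is 82 -> NC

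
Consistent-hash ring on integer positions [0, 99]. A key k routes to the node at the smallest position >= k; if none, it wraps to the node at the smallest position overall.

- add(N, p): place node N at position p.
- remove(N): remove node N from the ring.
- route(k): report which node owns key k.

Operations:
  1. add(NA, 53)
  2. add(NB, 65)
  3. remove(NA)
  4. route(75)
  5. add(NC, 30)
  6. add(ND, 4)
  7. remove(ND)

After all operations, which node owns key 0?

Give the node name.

Op 1: add NA@53 -> ring=[53:NA]
Op 2: add NB@65 -> ring=[53:NA,65:NB]
Op 3: remove NA -> ring=[65:NB]
Op 4: route key 75: none >= 75, wrap to smallest pos 65 -> NB
Op 5: add NC@30 -> ring=[30:NC,65:NB]
Op 6: add ND@4 -> ring=[4:ND,30:NC,65:NB]
Op 7: remove ND -> ring=[30:NC,65:NB]
Final route key 0: smallest pos >= 0 is 30 -> NC

Answer: NC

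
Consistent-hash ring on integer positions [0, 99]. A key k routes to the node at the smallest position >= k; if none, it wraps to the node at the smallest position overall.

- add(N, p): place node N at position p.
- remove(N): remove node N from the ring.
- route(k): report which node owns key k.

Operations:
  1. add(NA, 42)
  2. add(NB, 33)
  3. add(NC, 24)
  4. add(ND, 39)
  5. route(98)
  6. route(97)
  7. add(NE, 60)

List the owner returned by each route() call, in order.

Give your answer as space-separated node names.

Answer: NC NC

Derivation:
Op 1: add NA@42 -> ring=[42:NA]
Op 2: add NB@33 -> ring=[33:NB,42:NA]
Op 3: add NC@24 -> ring=[24:NC,33:NB,42:NA]
Op 4: add ND@39 -> ring=[24:NC,33:NB,39:ND,42:NA]
Op 5: route key 98: none >= 98, wrap to smallest pos 24 -> NC
Op 6: route key 97: none >= 97, wrap to smallest pos 24 -> NC
Op 7: add NE@60 -> ring=[24:NC,33:NB,39:ND,42:NA,60:NE]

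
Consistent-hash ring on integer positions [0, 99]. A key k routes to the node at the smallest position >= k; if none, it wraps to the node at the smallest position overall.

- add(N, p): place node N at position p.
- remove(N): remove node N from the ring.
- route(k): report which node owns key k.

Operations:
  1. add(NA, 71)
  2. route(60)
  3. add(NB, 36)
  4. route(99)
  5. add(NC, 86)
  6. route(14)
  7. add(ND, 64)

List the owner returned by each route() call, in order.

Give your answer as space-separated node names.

Op 1: add NA@71 -> ring=[71:NA]
Op 2: route key 60: smallest pos >= 60 is 71 -> NA
Op 3: add NB@36 -> ring=[36:NB,71:NA]
Op 4: route key 99: none >= 99, wrap to smallest pos 36 -> NB
Op 5: add NC@86 -> ring=[36:NB,71:NA,86:NC]
Op 6: route key 14: smallest pos >= 14 is 36 -> NB
Op 7: add ND@64 -> ring=[36:NB,64:ND,71:NA,86:NC]

Answer: NA NB NB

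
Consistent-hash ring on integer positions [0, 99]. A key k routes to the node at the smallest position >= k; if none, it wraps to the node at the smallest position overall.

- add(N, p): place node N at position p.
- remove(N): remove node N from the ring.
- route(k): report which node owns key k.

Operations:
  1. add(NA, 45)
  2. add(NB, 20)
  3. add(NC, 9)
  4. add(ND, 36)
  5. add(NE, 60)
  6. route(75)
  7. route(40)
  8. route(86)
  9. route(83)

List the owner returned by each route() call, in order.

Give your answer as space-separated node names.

Answer: NC NA NC NC

Derivation:
Op 1: add NA@45 -> ring=[45:NA]
Op 2: add NB@20 -> ring=[20:NB,45:NA]
Op 3: add NC@9 -> ring=[9:NC,20:NB,45:NA]
Op 4: add ND@36 -> ring=[9:NC,20:NB,36:ND,45:NA]
Op 5: add NE@60 -> ring=[9:NC,20:NB,36:ND,45:NA,60:NE]
Op 6: route key 75: none >= 75, wrap to smallest pos 9 -> NC
Op 7: route key 40: smallest pos >= 40 is 45 -> NA
Op 8: route key 86: none >= 86, wrap to smallest pos 9 -> NC
Op 9: route key 83: none >= 83, wrap to smallest pos 9 -> NC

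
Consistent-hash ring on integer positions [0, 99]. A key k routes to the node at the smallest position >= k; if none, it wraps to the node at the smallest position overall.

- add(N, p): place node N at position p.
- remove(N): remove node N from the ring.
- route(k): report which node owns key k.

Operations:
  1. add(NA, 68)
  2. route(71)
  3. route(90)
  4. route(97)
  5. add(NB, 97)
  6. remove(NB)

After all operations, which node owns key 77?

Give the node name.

Answer: NA

Derivation:
Op 1: add NA@68 -> ring=[68:NA]
Op 2: route key 71: none >= 71, wrap to smallest pos 68 -> NA
Op 3: route key 90: none >= 90, wrap to smallest pos 68 -> NA
Op 4: route key 97: none >= 97, wrap to smallest pos 68 -> NA
Op 5: add NB@97 -> ring=[68:NA,97:NB]
Op 6: remove NB -> ring=[68:NA]
Final route key 77: none >= 77, wrap to smallest pos 68 -> NA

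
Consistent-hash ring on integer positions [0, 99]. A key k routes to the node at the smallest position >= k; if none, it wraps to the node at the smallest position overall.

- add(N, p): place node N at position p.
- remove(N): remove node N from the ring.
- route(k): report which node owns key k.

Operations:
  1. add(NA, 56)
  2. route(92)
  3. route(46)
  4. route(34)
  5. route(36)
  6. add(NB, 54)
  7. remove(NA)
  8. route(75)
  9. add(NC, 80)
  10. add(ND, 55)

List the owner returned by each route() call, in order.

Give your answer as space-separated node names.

Op 1: add NA@56 -> ring=[56:NA]
Op 2: route key 92: none >= 92, wrap to smallest pos 56 -> NA
Op 3: route key 46: smallest pos >= 46 is 56 -> NA
Op 4: route key 34: smallest pos >= 34 is 56 -> NA
Op 5: route key 36: smallest pos >= 36 is 56 -> NA
Op 6: add NB@54 -> ring=[54:NB,56:NA]
Op 7: remove NA -> ring=[54:NB]
Op 8: route key 75: none >= 75, wrap to smallest pos 54 -> NB
Op 9: add NC@80 -> ring=[54:NB,80:NC]
Op 10: add ND@55 -> ring=[54:NB,55:ND,80:NC]

Answer: NA NA NA NA NB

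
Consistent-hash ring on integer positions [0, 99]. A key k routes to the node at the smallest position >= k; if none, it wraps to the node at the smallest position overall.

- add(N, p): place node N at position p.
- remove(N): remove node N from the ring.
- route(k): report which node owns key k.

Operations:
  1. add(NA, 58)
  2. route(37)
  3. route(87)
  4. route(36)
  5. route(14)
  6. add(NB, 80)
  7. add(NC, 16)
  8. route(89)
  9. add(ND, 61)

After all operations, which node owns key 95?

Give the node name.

Answer: NC

Derivation:
Op 1: add NA@58 -> ring=[58:NA]
Op 2: route key 37: smallest pos >= 37 is 58 -> NA
Op 3: route key 87: none >= 87, wrap to smallest pos 58 -> NA
Op 4: route key 36: smallest pos >= 36 is 58 -> NA
Op 5: route key 14: smallest pos >= 14 is 58 -> NA
Op 6: add NB@80 -> ring=[58:NA,80:NB]
Op 7: add NC@16 -> ring=[16:NC,58:NA,80:NB]
Op 8: route key 89: none >= 89, wrap to smallest pos 16 -> NC
Op 9: add ND@61 -> ring=[16:NC,58:NA,61:ND,80:NB]
Final route key 95: none >= 95, wrap to smallest pos 16 -> NC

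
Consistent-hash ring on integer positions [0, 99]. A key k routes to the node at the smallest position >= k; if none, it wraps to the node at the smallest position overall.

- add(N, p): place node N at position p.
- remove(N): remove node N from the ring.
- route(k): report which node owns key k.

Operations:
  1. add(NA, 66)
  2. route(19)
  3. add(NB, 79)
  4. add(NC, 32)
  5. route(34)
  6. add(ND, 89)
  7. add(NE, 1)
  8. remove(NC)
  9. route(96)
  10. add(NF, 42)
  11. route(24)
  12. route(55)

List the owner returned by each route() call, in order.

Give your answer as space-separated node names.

Answer: NA NA NE NF NA

Derivation:
Op 1: add NA@66 -> ring=[66:NA]
Op 2: route key 19: smallest pos >= 19 is 66 -> NA
Op 3: add NB@79 -> ring=[66:NA,79:NB]
Op 4: add NC@32 -> ring=[32:NC,66:NA,79:NB]
Op 5: route key 34: smallest pos >= 34 is 66 -> NA
Op 6: add ND@89 -> ring=[32:NC,66:NA,79:NB,89:ND]
Op 7: add NE@1 -> ring=[1:NE,32:NC,66:NA,79:NB,89:ND]
Op 8: remove NC -> ring=[1:NE,66:NA,79:NB,89:ND]
Op 9: route key 96: none >= 96, wrap to smallest pos 1 -> NE
Op 10: add NF@42 -> ring=[1:NE,42:NF,66:NA,79:NB,89:ND]
Op 11: route key 24: smallest pos >= 24 is 42 -> NF
Op 12: route key 55: smallest pos >= 55 is 66 -> NA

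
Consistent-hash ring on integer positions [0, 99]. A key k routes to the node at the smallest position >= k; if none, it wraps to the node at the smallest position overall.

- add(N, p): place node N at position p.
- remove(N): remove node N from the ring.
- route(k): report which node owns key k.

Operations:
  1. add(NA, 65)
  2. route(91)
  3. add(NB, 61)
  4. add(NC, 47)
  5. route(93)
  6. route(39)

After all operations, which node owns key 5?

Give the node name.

Answer: NC

Derivation:
Op 1: add NA@65 -> ring=[65:NA]
Op 2: route key 91: none >= 91, wrap to smallest pos 65 -> NA
Op 3: add NB@61 -> ring=[61:NB,65:NA]
Op 4: add NC@47 -> ring=[47:NC,61:NB,65:NA]
Op 5: route key 93: none >= 93, wrap to smallest pos 47 -> NC
Op 6: route key 39: smallest pos >= 39 is 47 -> NC
Final route key 5: smallest pos >= 5 is 47 -> NC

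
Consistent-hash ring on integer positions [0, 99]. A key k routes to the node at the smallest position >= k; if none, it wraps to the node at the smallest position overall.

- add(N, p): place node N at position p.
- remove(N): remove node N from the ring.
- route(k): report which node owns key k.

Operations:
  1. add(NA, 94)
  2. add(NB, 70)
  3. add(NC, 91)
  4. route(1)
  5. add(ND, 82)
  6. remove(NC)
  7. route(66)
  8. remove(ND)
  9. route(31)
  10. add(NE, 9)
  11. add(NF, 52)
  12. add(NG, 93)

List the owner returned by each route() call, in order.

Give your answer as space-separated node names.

Answer: NB NB NB

Derivation:
Op 1: add NA@94 -> ring=[94:NA]
Op 2: add NB@70 -> ring=[70:NB,94:NA]
Op 3: add NC@91 -> ring=[70:NB,91:NC,94:NA]
Op 4: route key 1: smallest pos >= 1 is 70 -> NB
Op 5: add ND@82 -> ring=[70:NB,82:ND,91:NC,94:NA]
Op 6: remove NC -> ring=[70:NB,82:ND,94:NA]
Op 7: route key 66: smallest pos >= 66 is 70 -> NB
Op 8: remove ND -> ring=[70:NB,94:NA]
Op 9: route key 31: smallest pos >= 31 is 70 -> NB
Op 10: add NE@9 -> ring=[9:NE,70:NB,94:NA]
Op 11: add NF@52 -> ring=[9:NE,52:NF,70:NB,94:NA]
Op 12: add NG@93 -> ring=[9:NE,52:NF,70:NB,93:NG,94:NA]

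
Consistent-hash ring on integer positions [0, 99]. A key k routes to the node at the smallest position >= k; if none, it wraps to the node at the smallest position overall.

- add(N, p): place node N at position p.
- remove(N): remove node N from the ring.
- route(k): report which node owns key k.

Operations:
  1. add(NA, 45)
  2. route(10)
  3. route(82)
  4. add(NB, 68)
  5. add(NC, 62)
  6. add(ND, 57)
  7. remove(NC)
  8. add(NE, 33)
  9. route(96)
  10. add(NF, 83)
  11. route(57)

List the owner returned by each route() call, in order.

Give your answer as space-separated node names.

Answer: NA NA NE ND

Derivation:
Op 1: add NA@45 -> ring=[45:NA]
Op 2: route key 10: smallest pos >= 10 is 45 -> NA
Op 3: route key 82: none >= 82, wrap to smallest pos 45 -> NA
Op 4: add NB@68 -> ring=[45:NA,68:NB]
Op 5: add NC@62 -> ring=[45:NA,62:NC,68:NB]
Op 6: add ND@57 -> ring=[45:NA,57:ND,62:NC,68:NB]
Op 7: remove NC -> ring=[45:NA,57:ND,68:NB]
Op 8: add NE@33 -> ring=[33:NE,45:NA,57:ND,68:NB]
Op 9: route key 96: none >= 96, wrap to smallest pos 33 -> NE
Op 10: add NF@83 -> ring=[33:NE,45:NA,57:ND,68:NB,83:NF]
Op 11: route key 57: smallest pos >= 57 is 57 -> ND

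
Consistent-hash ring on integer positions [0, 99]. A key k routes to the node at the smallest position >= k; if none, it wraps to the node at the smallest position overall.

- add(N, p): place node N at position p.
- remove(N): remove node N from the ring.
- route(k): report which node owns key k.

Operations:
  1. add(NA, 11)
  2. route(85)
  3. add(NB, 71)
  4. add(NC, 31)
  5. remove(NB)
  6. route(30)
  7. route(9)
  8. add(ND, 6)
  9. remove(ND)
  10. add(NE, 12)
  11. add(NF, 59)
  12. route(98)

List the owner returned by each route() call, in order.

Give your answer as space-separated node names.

Answer: NA NC NA NA

Derivation:
Op 1: add NA@11 -> ring=[11:NA]
Op 2: route key 85: none >= 85, wrap to smallest pos 11 -> NA
Op 3: add NB@71 -> ring=[11:NA,71:NB]
Op 4: add NC@31 -> ring=[11:NA,31:NC,71:NB]
Op 5: remove NB -> ring=[11:NA,31:NC]
Op 6: route key 30: smallest pos >= 30 is 31 -> NC
Op 7: route key 9: smallest pos >= 9 is 11 -> NA
Op 8: add ND@6 -> ring=[6:ND,11:NA,31:NC]
Op 9: remove ND -> ring=[11:NA,31:NC]
Op 10: add NE@12 -> ring=[11:NA,12:NE,31:NC]
Op 11: add NF@59 -> ring=[11:NA,12:NE,31:NC,59:NF]
Op 12: route key 98: none >= 98, wrap to smallest pos 11 -> NA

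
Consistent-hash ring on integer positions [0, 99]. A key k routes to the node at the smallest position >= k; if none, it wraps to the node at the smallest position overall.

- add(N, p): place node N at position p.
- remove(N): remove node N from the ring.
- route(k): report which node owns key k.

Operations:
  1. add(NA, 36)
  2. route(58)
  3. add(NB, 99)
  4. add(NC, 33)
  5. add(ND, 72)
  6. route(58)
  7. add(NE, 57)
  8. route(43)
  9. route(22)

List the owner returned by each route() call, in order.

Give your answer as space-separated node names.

Op 1: add NA@36 -> ring=[36:NA]
Op 2: route key 58: none >= 58, wrap to smallest pos 36 -> NA
Op 3: add NB@99 -> ring=[36:NA,99:NB]
Op 4: add NC@33 -> ring=[33:NC,36:NA,99:NB]
Op 5: add ND@72 -> ring=[33:NC,36:NA,72:ND,99:NB]
Op 6: route key 58: smallest pos >= 58 is 72 -> ND
Op 7: add NE@57 -> ring=[33:NC,36:NA,57:NE,72:ND,99:NB]
Op 8: route key 43: smallest pos >= 43 is 57 -> NE
Op 9: route key 22: smallest pos >= 22 is 33 -> NC

Answer: NA ND NE NC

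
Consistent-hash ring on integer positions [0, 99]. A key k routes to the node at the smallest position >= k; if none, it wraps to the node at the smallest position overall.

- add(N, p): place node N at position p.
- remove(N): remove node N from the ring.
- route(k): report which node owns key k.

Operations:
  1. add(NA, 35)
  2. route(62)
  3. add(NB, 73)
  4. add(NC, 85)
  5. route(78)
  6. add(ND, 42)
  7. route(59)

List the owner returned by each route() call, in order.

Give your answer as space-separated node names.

Answer: NA NC NB

Derivation:
Op 1: add NA@35 -> ring=[35:NA]
Op 2: route key 62: none >= 62, wrap to smallest pos 35 -> NA
Op 3: add NB@73 -> ring=[35:NA,73:NB]
Op 4: add NC@85 -> ring=[35:NA,73:NB,85:NC]
Op 5: route key 78: smallest pos >= 78 is 85 -> NC
Op 6: add ND@42 -> ring=[35:NA,42:ND,73:NB,85:NC]
Op 7: route key 59: smallest pos >= 59 is 73 -> NB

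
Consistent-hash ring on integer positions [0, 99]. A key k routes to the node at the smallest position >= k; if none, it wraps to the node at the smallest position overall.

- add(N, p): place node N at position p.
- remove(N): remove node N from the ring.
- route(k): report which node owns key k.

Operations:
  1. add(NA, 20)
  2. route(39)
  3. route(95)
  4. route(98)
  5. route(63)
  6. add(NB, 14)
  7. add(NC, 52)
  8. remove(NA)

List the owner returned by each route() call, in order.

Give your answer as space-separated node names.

Op 1: add NA@20 -> ring=[20:NA]
Op 2: route key 39: none >= 39, wrap to smallest pos 20 -> NA
Op 3: route key 95: none >= 95, wrap to smallest pos 20 -> NA
Op 4: route key 98: none >= 98, wrap to smallest pos 20 -> NA
Op 5: route key 63: none >= 63, wrap to smallest pos 20 -> NA
Op 6: add NB@14 -> ring=[14:NB,20:NA]
Op 7: add NC@52 -> ring=[14:NB,20:NA,52:NC]
Op 8: remove NA -> ring=[14:NB,52:NC]

Answer: NA NA NA NA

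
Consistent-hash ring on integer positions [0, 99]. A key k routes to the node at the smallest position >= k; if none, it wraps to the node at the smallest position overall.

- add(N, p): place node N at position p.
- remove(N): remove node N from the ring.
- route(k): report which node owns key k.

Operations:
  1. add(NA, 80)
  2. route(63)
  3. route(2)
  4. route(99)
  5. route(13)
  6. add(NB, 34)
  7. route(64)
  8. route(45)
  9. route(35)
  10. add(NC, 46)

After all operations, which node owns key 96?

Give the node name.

Op 1: add NA@80 -> ring=[80:NA]
Op 2: route key 63: smallest pos >= 63 is 80 -> NA
Op 3: route key 2: smallest pos >= 2 is 80 -> NA
Op 4: route key 99: none >= 99, wrap to smallest pos 80 -> NA
Op 5: route key 13: smallest pos >= 13 is 80 -> NA
Op 6: add NB@34 -> ring=[34:NB,80:NA]
Op 7: route key 64: smallest pos >= 64 is 80 -> NA
Op 8: route key 45: smallest pos >= 45 is 80 -> NA
Op 9: route key 35: smallest pos >= 35 is 80 -> NA
Op 10: add NC@46 -> ring=[34:NB,46:NC,80:NA]
Final route key 96: none >= 96, wrap to smallest pos 34 -> NB

Answer: NB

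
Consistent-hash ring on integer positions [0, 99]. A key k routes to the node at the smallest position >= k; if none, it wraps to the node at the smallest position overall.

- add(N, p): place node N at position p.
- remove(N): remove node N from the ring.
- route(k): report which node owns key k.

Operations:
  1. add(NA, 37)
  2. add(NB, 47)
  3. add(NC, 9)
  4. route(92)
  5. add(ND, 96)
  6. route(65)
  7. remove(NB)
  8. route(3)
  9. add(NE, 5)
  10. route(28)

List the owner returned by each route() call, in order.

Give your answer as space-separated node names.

Op 1: add NA@37 -> ring=[37:NA]
Op 2: add NB@47 -> ring=[37:NA,47:NB]
Op 3: add NC@9 -> ring=[9:NC,37:NA,47:NB]
Op 4: route key 92: none >= 92, wrap to smallest pos 9 -> NC
Op 5: add ND@96 -> ring=[9:NC,37:NA,47:NB,96:ND]
Op 6: route key 65: smallest pos >= 65 is 96 -> ND
Op 7: remove NB -> ring=[9:NC,37:NA,96:ND]
Op 8: route key 3: smallest pos >= 3 is 9 -> NC
Op 9: add NE@5 -> ring=[5:NE,9:NC,37:NA,96:ND]
Op 10: route key 28: smallest pos >= 28 is 37 -> NA

Answer: NC ND NC NA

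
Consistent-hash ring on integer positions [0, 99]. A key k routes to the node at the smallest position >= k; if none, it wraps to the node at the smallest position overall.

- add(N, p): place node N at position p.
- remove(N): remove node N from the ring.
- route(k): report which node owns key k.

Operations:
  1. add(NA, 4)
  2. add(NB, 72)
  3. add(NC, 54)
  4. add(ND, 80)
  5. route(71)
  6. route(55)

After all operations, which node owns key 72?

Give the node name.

Op 1: add NA@4 -> ring=[4:NA]
Op 2: add NB@72 -> ring=[4:NA,72:NB]
Op 3: add NC@54 -> ring=[4:NA,54:NC,72:NB]
Op 4: add ND@80 -> ring=[4:NA,54:NC,72:NB,80:ND]
Op 5: route key 71: smallest pos >= 71 is 72 -> NB
Op 6: route key 55: smallest pos >= 55 is 72 -> NB
Final route key 72: smallest pos >= 72 is 72 -> NB

Answer: NB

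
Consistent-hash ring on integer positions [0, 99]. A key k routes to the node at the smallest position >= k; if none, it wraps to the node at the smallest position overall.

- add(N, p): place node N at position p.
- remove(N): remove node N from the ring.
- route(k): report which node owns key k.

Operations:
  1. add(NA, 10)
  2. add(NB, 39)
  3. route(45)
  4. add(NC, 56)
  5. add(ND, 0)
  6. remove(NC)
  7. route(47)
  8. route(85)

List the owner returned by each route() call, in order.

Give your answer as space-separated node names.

Op 1: add NA@10 -> ring=[10:NA]
Op 2: add NB@39 -> ring=[10:NA,39:NB]
Op 3: route key 45: none >= 45, wrap to smallest pos 10 -> NA
Op 4: add NC@56 -> ring=[10:NA,39:NB,56:NC]
Op 5: add ND@0 -> ring=[0:ND,10:NA,39:NB,56:NC]
Op 6: remove NC -> ring=[0:ND,10:NA,39:NB]
Op 7: route key 47: none >= 47, wrap to smallest pos 0 -> ND
Op 8: route key 85: none >= 85, wrap to smallest pos 0 -> ND

Answer: NA ND ND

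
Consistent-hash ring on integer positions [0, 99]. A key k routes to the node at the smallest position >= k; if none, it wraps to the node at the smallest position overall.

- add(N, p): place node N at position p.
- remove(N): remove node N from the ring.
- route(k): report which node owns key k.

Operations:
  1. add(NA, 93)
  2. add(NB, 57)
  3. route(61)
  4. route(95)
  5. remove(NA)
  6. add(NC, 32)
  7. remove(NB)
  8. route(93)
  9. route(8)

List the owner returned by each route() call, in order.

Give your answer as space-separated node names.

Answer: NA NB NC NC

Derivation:
Op 1: add NA@93 -> ring=[93:NA]
Op 2: add NB@57 -> ring=[57:NB,93:NA]
Op 3: route key 61: smallest pos >= 61 is 93 -> NA
Op 4: route key 95: none >= 95, wrap to smallest pos 57 -> NB
Op 5: remove NA -> ring=[57:NB]
Op 6: add NC@32 -> ring=[32:NC,57:NB]
Op 7: remove NB -> ring=[32:NC]
Op 8: route key 93: none >= 93, wrap to smallest pos 32 -> NC
Op 9: route key 8: smallest pos >= 8 is 32 -> NC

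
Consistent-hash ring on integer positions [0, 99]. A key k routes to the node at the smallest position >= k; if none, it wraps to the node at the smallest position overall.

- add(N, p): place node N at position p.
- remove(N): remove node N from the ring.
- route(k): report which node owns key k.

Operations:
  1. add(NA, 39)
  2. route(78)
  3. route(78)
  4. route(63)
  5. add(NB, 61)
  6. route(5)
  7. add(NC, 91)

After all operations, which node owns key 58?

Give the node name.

Answer: NB

Derivation:
Op 1: add NA@39 -> ring=[39:NA]
Op 2: route key 78: none >= 78, wrap to smallest pos 39 -> NA
Op 3: route key 78: none >= 78, wrap to smallest pos 39 -> NA
Op 4: route key 63: none >= 63, wrap to smallest pos 39 -> NA
Op 5: add NB@61 -> ring=[39:NA,61:NB]
Op 6: route key 5: smallest pos >= 5 is 39 -> NA
Op 7: add NC@91 -> ring=[39:NA,61:NB,91:NC]
Final route key 58: smallest pos >= 58 is 61 -> NB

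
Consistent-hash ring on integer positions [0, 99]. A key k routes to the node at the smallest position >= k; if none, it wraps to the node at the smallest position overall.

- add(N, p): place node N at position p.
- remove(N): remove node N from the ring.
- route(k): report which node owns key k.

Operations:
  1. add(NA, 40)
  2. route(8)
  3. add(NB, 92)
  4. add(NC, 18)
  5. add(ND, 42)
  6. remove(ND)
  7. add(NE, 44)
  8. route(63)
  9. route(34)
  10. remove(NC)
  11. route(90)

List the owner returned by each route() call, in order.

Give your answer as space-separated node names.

Op 1: add NA@40 -> ring=[40:NA]
Op 2: route key 8: smallest pos >= 8 is 40 -> NA
Op 3: add NB@92 -> ring=[40:NA,92:NB]
Op 4: add NC@18 -> ring=[18:NC,40:NA,92:NB]
Op 5: add ND@42 -> ring=[18:NC,40:NA,42:ND,92:NB]
Op 6: remove ND -> ring=[18:NC,40:NA,92:NB]
Op 7: add NE@44 -> ring=[18:NC,40:NA,44:NE,92:NB]
Op 8: route key 63: smallest pos >= 63 is 92 -> NB
Op 9: route key 34: smallest pos >= 34 is 40 -> NA
Op 10: remove NC -> ring=[40:NA,44:NE,92:NB]
Op 11: route key 90: smallest pos >= 90 is 92 -> NB

Answer: NA NB NA NB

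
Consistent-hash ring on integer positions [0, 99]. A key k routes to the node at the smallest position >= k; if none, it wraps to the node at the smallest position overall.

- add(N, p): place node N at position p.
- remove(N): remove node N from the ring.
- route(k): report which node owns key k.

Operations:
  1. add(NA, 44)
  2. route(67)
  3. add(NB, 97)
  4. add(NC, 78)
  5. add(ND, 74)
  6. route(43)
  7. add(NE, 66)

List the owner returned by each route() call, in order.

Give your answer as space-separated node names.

Op 1: add NA@44 -> ring=[44:NA]
Op 2: route key 67: none >= 67, wrap to smallest pos 44 -> NA
Op 3: add NB@97 -> ring=[44:NA,97:NB]
Op 4: add NC@78 -> ring=[44:NA,78:NC,97:NB]
Op 5: add ND@74 -> ring=[44:NA,74:ND,78:NC,97:NB]
Op 6: route key 43: smallest pos >= 43 is 44 -> NA
Op 7: add NE@66 -> ring=[44:NA,66:NE,74:ND,78:NC,97:NB]

Answer: NA NA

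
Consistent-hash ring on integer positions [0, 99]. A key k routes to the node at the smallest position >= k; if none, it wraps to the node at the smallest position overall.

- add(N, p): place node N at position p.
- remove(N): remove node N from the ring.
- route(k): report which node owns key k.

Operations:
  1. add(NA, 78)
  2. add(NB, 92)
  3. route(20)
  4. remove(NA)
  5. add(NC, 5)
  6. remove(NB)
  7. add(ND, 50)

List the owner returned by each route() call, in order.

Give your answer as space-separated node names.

Op 1: add NA@78 -> ring=[78:NA]
Op 2: add NB@92 -> ring=[78:NA,92:NB]
Op 3: route key 20: smallest pos >= 20 is 78 -> NA
Op 4: remove NA -> ring=[92:NB]
Op 5: add NC@5 -> ring=[5:NC,92:NB]
Op 6: remove NB -> ring=[5:NC]
Op 7: add ND@50 -> ring=[5:NC,50:ND]

Answer: NA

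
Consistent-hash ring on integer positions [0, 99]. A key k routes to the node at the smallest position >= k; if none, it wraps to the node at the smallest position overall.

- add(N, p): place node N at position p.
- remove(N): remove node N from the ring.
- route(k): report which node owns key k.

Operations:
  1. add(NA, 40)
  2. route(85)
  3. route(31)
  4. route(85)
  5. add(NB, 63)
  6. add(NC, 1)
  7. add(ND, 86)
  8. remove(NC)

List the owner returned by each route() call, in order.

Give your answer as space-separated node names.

Op 1: add NA@40 -> ring=[40:NA]
Op 2: route key 85: none >= 85, wrap to smallest pos 40 -> NA
Op 3: route key 31: smallest pos >= 31 is 40 -> NA
Op 4: route key 85: none >= 85, wrap to smallest pos 40 -> NA
Op 5: add NB@63 -> ring=[40:NA,63:NB]
Op 6: add NC@1 -> ring=[1:NC,40:NA,63:NB]
Op 7: add ND@86 -> ring=[1:NC,40:NA,63:NB,86:ND]
Op 8: remove NC -> ring=[40:NA,63:NB,86:ND]

Answer: NA NA NA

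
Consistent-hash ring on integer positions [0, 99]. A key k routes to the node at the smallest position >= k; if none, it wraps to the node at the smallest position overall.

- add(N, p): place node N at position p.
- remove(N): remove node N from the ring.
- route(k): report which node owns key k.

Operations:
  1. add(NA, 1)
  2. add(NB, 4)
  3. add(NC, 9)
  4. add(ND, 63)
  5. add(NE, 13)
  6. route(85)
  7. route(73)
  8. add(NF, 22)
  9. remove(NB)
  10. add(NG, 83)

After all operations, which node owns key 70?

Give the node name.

Answer: NG

Derivation:
Op 1: add NA@1 -> ring=[1:NA]
Op 2: add NB@4 -> ring=[1:NA,4:NB]
Op 3: add NC@9 -> ring=[1:NA,4:NB,9:NC]
Op 4: add ND@63 -> ring=[1:NA,4:NB,9:NC,63:ND]
Op 5: add NE@13 -> ring=[1:NA,4:NB,9:NC,13:NE,63:ND]
Op 6: route key 85: none >= 85, wrap to smallest pos 1 -> NA
Op 7: route key 73: none >= 73, wrap to smallest pos 1 -> NA
Op 8: add NF@22 -> ring=[1:NA,4:NB,9:NC,13:NE,22:NF,63:ND]
Op 9: remove NB -> ring=[1:NA,9:NC,13:NE,22:NF,63:ND]
Op 10: add NG@83 -> ring=[1:NA,9:NC,13:NE,22:NF,63:ND,83:NG]
Final route key 70: smallest pos >= 70 is 83 -> NG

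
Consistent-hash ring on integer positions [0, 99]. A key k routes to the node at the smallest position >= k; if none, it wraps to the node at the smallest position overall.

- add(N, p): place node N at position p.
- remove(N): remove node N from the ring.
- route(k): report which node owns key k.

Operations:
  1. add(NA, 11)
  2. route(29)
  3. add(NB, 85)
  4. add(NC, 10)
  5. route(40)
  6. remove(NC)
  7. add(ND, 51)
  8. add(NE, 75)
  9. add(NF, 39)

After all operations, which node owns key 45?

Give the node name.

Answer: ND

Derivation:
Op 1: add NA@11 -> ring=[11:NA]
Op 2: route key 29: none >= 29, wrap to smallest pos 11 -> NA
Op 3: add NB@85 -> ring=[11:NA,85:NB]
Op 4: add NC@10 -> ring=[10:NC,11:NA,85:NB]
Op 5: route key 40: smallest pos >= 40 is 85 -> NB
Op 6: remove NC -> ring=[11:NA,85:NB]
Op 7: add ND@51 -> ring=[11:NA,51:ND,85:NB]
Op 8: add NE@75 -> ring=[11:NA,51:ND,75:NE,85:NB]
Op 9: add NF@39 -> ring=[11:NA,39:NF,51:ND,75:NE,85:NB]
Final route key 45: smallest pos >= 45 is 51 -> ND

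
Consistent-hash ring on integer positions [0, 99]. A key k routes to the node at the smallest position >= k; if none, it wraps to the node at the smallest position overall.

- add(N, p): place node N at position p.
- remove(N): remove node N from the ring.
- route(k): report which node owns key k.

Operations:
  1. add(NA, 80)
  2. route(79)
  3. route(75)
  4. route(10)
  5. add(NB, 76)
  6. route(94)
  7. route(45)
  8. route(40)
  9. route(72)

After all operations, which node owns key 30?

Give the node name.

Op 1: add NA@80 -> ring=[80:NA]
Op 2: route key 79: smallest pos >= 79 is 80 -> NA
Op 3: route key 75: smallest pos >= 75 is 80 -> NA
Op 4: route key 10: smallest pos >= 10 is 80 -> NA
Op 5: add NB@76 -> ring=[76:NB,80:NA]
Op 6: route key 94: none >= 94, wrap to smallest pos 76 -> NB
Op 7: route key 45: smallest pos >= 45 is 76 -> NB
Op 8: route key 40: smallest pos >= 40 is 76 -> NB
Op 9: route key 72: smallest pos >= 72 is 76 -> NB
Final route key 30: smallest pos >= 30 is 76 -> NB

Answer: NB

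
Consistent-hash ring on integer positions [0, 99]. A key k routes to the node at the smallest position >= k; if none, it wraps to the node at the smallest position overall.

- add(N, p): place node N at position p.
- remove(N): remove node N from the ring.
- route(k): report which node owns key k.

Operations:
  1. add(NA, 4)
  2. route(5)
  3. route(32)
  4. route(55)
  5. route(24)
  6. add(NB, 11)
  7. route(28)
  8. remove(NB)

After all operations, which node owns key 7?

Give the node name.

Op 1: add NA@4 -> ring=[4:NA]
Op 2: route key 5: none >= 5, wrap to smallest pos 4 -> NA
Op 3: route key 32: none >= 32, wrap to smallest pos 4 -> NA
Op 4: route key 55: none >= 55, wrap to smallest pos 4 -> NA
Op 5: route key 24: none >= 24, wrap to smallest pos 4 -> NA
Op 6: add NB@11 -> ring=[4:NA,11:NB]
Op 7: route key 28: none >= 28, wrap to smallest pos 4 -> NA
Op 8: remove NB -> ring=[4:NA]
Final route key 7: none >= 7, wrap to smallest pos 4 -> NA

Answer: NA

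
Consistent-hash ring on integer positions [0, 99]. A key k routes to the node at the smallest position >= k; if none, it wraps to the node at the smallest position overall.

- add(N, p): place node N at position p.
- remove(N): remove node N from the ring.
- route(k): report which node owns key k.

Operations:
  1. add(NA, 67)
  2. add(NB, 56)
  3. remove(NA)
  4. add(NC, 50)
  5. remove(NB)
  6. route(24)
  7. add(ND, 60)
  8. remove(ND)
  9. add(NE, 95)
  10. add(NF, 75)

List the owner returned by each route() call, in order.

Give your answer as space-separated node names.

Op 1: add NA@67 -> ring=[67:NA]
Op 2: add NB@56 -> ring=[56:NB,67:NA]
Op 3: remove NA -> ring=[56:NB]
Op 4: add NC@50 -> ring=[50:NC,56:NB]
Op 5: remove NB -> ring=[50:NC]
Op 6: route key 24: smallest pos >= 24 is 50 -> NC
Op 7: add ND@60 -> ring=[50:NC,60:ND]
Op 8: remove ND -> ring=[50:NC]
Op 9: add NE@95 -> ring=[50:NC,95:NE]
Op 10: add NF@75 -> ring=[50:NC,75:NF,95:NE]

Answer: NC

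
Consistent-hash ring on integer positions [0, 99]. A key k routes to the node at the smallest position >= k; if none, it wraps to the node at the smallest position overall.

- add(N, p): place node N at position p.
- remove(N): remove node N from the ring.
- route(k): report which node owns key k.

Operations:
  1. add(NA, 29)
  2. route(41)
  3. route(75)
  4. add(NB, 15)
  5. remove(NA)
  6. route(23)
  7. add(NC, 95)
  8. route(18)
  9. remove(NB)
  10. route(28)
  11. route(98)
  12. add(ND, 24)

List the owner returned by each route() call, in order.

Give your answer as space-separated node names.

Op 1: add NA@29 -> ring=[29:NA]
Op 2: route key 41: none >= 41, wrap to smallest pos 29 -> NA
Op 3: route key 75: none >= 75, wrap to smallest pos 29 -> NA
Op 4: add NB@15 -> ring=[15:NB,29:NA]
Op 5: remove NA -> ring=[15:NB]
Op 6: route key 23: none >= 23, wrap to smallest pos 15 -> NB
Op 7: add NC@95 -> ring=[15:NB,95:NC]
Op 8: route key 18: smallest pos >= 18 is 95 -> NC
Op 9: remove NB -> ring=[95:NC]
Op 10: route key 28: smallest pos >= 28 is 95 -> NC
Op 11: route key 98: none >= 98, wrap to smallest pos 95 -> NC
Op 12: add ND@24 -> ring=[24:ND,95:NC]

Answer: NA NA NB NC NC NC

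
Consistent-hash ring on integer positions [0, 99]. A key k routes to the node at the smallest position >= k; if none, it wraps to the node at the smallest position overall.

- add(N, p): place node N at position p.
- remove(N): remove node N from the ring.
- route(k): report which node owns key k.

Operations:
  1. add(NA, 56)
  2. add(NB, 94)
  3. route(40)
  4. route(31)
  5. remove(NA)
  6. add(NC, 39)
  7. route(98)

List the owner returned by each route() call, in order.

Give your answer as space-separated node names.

Op 1: add NA@56 -> ring=[56:NA]
Op 2: add NB@94 -> ring=[56:NA,94:NB]
Op 3: route key 40: smallest pos >= 40 is 56 -> NA
Op 4: route key 31: smallest pos >= 31 is 56 -> NA
Op 5: remove NA -> ring=[94:NB]
Op 6: add NC@39 -> ring=[39:NC,94:NB]
Op 7: route key 98: none >= 98, wrap to smallest pos 39 -> NC

Answer: NA NA NC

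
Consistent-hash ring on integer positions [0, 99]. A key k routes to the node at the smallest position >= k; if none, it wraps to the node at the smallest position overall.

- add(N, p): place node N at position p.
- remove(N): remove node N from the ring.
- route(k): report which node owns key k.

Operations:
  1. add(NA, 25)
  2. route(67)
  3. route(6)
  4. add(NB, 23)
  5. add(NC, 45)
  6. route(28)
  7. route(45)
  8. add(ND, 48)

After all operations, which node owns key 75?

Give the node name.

Op 1: add NA@25 -> ring=[25:NA]
Op 2: route key 67: none >= 67, wrap to smallest pos 25 -> NA
Op 3: route key 6: smallest pos >= 6 is 25 -> NA
Op 4: add NB@23 -> ring=[23:NB,25:NA]
Op 5: add NC@45 -> ring=[23:NB,25:NA,45:NC]
Op 6: route key 28: smallest pos >= 28 is 45 -> NC
Op 7: route key 45: smallest pos >= 45 is 45 -> NC
Op 8: add ND@48 -> ring=[23:NB,25:NA,45:NC,48:ND]
Final route key 75: none >= 75, wrap to smallest pos 23 -> NB

Answer: NB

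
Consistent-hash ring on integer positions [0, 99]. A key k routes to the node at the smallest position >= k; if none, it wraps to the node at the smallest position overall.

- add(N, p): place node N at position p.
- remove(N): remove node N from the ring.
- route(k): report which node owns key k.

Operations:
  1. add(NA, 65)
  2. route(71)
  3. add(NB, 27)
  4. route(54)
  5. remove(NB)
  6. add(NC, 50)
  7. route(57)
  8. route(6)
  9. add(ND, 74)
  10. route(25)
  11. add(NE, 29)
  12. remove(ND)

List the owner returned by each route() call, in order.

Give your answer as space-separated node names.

Op 1: add NA@65 -> ring=[65:NA]
Op 2: route key 71: none >= 71, wrap to smallest pos 65 -> NA
Op 3: add NB@27 -> ring=[27:NB,65:NA]
Op 4: route key 54: smallest pos >= 54 is 65 -> NA
Op 5: remove NB -> ring=[65:NA]
Op 6: add NC@50 -> ring=[50:NC,65:NA]
Op 7: route key 57: smallest pos >= 57 is 65 -> NA
Op 8: route key 6: smallest pos >= 6 is 50 -> NC
Op 9: add ND@74 -> ring=[50:NC,65:NA,74:ND]
Op 10: route key 25: smallest pos >= 25 is 50 -> NC
Op 11: add NE@29 -> ring=[29:NE,50:NC,65:NA,74:ND]
Op 12: remove ND -> ring=[29:NE,50:NC,65:NA]

Answer: NA NA NA NC NC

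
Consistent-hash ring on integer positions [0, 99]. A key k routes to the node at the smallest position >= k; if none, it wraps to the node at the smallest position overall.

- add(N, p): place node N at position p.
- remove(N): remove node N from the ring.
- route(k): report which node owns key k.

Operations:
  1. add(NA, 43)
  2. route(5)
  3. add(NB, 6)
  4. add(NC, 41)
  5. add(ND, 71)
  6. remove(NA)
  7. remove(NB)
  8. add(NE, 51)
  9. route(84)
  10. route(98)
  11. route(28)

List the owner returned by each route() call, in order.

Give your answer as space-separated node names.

Answer: NA NC NC NC

Derivation:
Op 1: add NA@43 -> ring=[43:NA]
Op 2: route key 5: smallest pos >= 5 is 43 -> NA
Op 3: add NB@6 -> ring=[6:NB,43:NA]
Op 4: add NC@41 -> ring=[6:NB,41:NC,43:NA]
Op 5: add ND@71 -> ring=[6:NB,41:NC,43:NA,71:ND]
Op 6: remove NA -> ring=[6:NB,41:NC,71:ND]
Op 7: remove NB -> ring=[41:NC,71:ND]
Op 8: add NE@51 -> ring=[41:NC,51:NE,71:ND]
Op 9: route key 84: none >= 84, wrap to smallest pos 41 -> NC
Op 10: route key 98: none >= 98, wrap to smallest pos 41 -> NC
Op 11: route key 28: smallest pos >= 28 is 41 -> NC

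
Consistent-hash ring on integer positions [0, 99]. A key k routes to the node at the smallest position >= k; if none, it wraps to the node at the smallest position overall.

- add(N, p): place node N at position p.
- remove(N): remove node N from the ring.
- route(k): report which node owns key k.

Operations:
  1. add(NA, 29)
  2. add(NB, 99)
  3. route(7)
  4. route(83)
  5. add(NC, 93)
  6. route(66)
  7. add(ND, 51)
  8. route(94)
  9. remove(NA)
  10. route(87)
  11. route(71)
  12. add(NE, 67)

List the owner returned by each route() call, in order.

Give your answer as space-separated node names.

Answer: NA NB NC NB NC NC

Derivation:
Op 1: add NA@29 -> ring=[29:NA]
Op 2: add NB@99 -> ring=[29:NA,99:NB]
Op 3: route key 7: smallest pos >= 7 is 29 -> NA
Op 4: route key 83: smallest pos >= 83 is 99 -> NB
Op 5: add NC@93 -> ring=[29:NA,93:NC,99:NB]
Op 6: route key 66: smallest pos >= 66 is 93 -> NC
Op 7: add ND@51 -> ring=[29:NA,51:ND,93:NC,99:NB]
Op 8: route key 94: smallest pos >= 94 is 99 -> NB
Op 9: remove NA -> ring=[51:ND,93:NC,99:NB]
Op 10: route key 87: smallest pos >= 87 is 93 -> NC
Op 11: route key 71: smallest pos >= 71 is 93 -> NC
Op 12: add NE@67 -> ring=[51:ND,67:NE,93:NC,99:NB]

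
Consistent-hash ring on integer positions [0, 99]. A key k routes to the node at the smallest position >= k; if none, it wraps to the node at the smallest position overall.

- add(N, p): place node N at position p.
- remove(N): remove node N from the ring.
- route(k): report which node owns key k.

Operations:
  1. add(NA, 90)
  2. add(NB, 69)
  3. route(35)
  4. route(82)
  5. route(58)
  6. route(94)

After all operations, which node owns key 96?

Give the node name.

Answer: NB

Derivation:
Op 1: add NA@90 -> ring=[90:NA]
Op 2: add NB@69 -> ring=[69:NB,90:NA]
Op 3: route key 35: smallest pos >= 35 is 69 -> NB
Op 4: route key 82: smallest pos >= 82 is 90 -> NA
Op 5: route key 58: smallest pos >= 58 is 69 -> NB
Op 6: route key 94: none >= 94, wrap to smallest pos 69 -> NB
Final route key 96: none >= 96, wrap to smallest pos 69 -> NB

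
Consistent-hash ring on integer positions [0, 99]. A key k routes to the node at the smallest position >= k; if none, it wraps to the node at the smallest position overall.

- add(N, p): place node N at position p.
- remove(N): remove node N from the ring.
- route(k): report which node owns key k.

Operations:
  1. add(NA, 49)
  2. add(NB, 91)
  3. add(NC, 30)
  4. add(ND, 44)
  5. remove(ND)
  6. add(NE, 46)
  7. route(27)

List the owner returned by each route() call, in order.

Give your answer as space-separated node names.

Answer: NC

Derivation:
Op 1: add NA@49 -> ring=[49:NA]
Op 2: add NB@91 -> ring=[49:NA,91:NB]
Op 3: add NC@30 -> ring=[30:NC,49:NA,91:NB]
Op 4: add ND@44 -> ring=[30:NC,44:ND,49:NA,91:NB]
Op 5: remove ND -> ring=[30:NC,49:NA,91:NB]
Op 6: add NE@46 -> ring=[30:NC,46:NE,49:NA,91:NB]
Op 7: route key 27: smallest pos >= 27 is 30 -> NC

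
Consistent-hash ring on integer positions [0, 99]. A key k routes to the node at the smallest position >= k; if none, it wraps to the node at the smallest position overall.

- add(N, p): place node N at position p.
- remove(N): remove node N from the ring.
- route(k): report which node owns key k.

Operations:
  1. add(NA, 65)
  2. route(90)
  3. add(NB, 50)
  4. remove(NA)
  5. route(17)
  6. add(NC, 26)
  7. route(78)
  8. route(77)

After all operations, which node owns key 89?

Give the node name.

Answer: NC

Derivation:
Op 1: add NA@65 -> ring=[65:NA]
Op 2: route key 90: none >= 90, wrap to smallest pos 65 -> NA
Op 3: add NB@50 -> ring=[50:NB,65:NA]
Op 4: remove NA -> ring=[50:NB]
Op 5: route key 17: smallest pos >= 17 is 50 -> NB
Op 6: add NC@26 -> ring=[26:NC,50:NB]
Op 7: route key 78: none >= 78, wrap to smallest pos 26 -> NC
Op 8: route key 77: none >= 77, wrap to smallest pos 26 -> NC
Final route key 89: none >= 89, wrap to smallest pos 26 -> NC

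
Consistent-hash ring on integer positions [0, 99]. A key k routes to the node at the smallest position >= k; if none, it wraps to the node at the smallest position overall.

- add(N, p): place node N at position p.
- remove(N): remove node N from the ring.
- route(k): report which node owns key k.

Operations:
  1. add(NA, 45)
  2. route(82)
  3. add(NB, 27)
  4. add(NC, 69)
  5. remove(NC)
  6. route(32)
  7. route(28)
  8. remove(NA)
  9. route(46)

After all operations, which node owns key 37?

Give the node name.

Answer: NB

Derivation:
Op 1: add NA@45 -> ring=[45:NA]
Op 2: route key 82: none >= 82, wrap to smallest pos 45 -> NA
Op 3: add NB@27 -> ring=[27:NB,45:NA]
Op 4: add NC@69 -> ring=[27:NB,45:NA,69:NC]
Op 5: remove NC -> ring=[27:NB,45:NA]
Op 6: route key 32: smallest pos >= 32 is 45 -> NA
Op 7: route key 28: smallest pos >= 28 is 45 -> NA
Op 8: remove NA -> ring=[27:NB]
Op 9: route key 46: none >= 46, wrap to smallest pos 27 -> NB
Final route key 37: none >= 37, wrap to smallest pos 27 -> NB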